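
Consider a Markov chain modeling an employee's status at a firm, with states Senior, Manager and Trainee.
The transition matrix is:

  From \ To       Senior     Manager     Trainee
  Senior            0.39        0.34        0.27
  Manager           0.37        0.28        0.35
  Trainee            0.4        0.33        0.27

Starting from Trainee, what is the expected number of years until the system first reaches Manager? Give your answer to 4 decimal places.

Let t(s) be the expected number of years to first reach Manager from state s, with t(Manager) = 0. Conditioning on the first year:
t(Senior) = 1 + 0.39·t(Senior) + 0.27·t(Trainee)
t(Trainee) = 1 + 0.4·t(Senior) + 0.27·t(Trainee)
Solving: t(Senior) = 2.9647, t(Trainee) = 2.9944.
Expected years from Trainee to Manager: 2.9944.

2.9944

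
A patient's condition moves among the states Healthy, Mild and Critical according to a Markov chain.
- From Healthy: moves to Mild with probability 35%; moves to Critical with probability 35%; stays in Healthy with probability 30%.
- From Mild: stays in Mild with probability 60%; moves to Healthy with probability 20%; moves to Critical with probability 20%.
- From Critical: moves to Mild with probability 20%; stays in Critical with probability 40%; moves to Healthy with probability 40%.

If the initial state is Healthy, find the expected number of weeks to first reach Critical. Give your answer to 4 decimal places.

3.5714

Let t(s) be the expected number of weeks to first reach Critical from state s, with t(Critical) = 0. Conditioning on the first week:
t(Healthy) = 1 + 0.3·t(Healthy) + 0.35·t(Mild)
t(Mild) = 1 + 0.2·t(Healthy) + 0.6·t(Mild)
Solving: t(Healthy) = 3.5714, t(Mild) = 4.2857.
Expected weeks from Healthy to Critical: 3.5714.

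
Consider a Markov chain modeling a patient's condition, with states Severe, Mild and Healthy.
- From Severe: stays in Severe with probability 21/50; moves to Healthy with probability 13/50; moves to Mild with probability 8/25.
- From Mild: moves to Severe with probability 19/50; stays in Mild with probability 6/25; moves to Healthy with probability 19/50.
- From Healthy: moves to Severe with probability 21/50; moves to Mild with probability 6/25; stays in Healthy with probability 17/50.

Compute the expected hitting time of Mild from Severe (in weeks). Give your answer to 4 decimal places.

3.3626

Let t(s) be the expected number of weeks to first reach Mild from state s, with t(Mild) = 0. Conditioning on the first week:
t(Severe) = 1 + 0.42·t(Severe) + 0.26·t(Healthy)
t(Healthy) = 1 + 0.42·t(Severe) + 0.34·t(Healthy)
Solving: t(Severe) = 3.3626, t(Healthy) = 3.6550.
Expected weeks from Severe to Mild: 3.3626.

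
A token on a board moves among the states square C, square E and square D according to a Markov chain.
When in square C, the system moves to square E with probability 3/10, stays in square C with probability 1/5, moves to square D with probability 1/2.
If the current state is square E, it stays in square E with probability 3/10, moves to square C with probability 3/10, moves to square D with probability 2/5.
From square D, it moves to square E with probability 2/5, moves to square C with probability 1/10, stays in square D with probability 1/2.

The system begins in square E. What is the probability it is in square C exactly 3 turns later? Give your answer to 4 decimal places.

0.1870

Propagate the distribution vector 3 turns from square E.
After 0 turns: (0.0000, 1.0000, 0.0000)
After 1 turn: (0.3000, 0.3000, 0.4000)
After 2 turns: (0.1900, 0.3400, 0.4700)
After 3 turns: (0.1870, 0.3470, 0.4660)
P(in square C after 3 turns) = 0.1870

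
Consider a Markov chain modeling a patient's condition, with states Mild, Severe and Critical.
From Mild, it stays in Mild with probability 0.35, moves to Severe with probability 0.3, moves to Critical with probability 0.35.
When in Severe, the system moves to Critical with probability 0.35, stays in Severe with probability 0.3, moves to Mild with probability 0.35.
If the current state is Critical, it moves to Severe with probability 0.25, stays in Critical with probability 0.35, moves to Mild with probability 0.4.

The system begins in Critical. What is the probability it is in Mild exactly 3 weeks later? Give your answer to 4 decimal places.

Propagate the distribution vector 3 weeks from Critical.
After 0 weeks: (0.0000, 0.0000, 1.0000)
After 1 week: (0.4000, 0.2500, 0.3500)
After 2 weeks: (0.3675, 0.2825, 0.3500)
After 3 weeks: (0.3675, 0.2825, 0.3500)
P(in Mild after 3 weeks) = 0.3675

0.3675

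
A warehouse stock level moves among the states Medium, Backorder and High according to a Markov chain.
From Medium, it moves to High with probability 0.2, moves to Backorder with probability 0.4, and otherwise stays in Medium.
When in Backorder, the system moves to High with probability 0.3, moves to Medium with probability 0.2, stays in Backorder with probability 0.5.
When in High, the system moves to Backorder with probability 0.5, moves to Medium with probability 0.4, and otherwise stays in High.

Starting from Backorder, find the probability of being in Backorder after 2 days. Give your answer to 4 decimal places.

0.4800

Sum over the intermediate state after 1 day:
P = P(Backorder→Medium)·P(Medium→Backorder) + P(Backorder→Backorder)·P(Backorder→Backorder) + P(Backorder→High)·P(High→Backorder)
  = 0.2×0.4 + 0.5×0.5 + 0.3×0.5
  = 0.0800 + 0.2500 + 0.1500 = 0.4800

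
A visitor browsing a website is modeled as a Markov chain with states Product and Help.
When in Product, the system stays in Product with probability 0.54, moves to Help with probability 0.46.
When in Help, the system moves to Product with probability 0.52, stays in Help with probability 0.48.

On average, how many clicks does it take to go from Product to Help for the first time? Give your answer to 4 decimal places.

Let t(s) be the expected number of clicks to first reach Help from state s, with t(Help) = 0. Conditioning on the first click:
t(Product) = 1 + 0.54·t(Product)
Solving: t(Product) = 2.1739.
Expected clicks from Product to Help: 2.1739.

2.1739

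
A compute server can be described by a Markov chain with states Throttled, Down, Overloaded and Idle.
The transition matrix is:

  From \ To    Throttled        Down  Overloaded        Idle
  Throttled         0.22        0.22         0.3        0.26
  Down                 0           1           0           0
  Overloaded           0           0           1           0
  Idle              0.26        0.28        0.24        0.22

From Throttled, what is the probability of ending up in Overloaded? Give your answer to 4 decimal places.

0.5481

Let h(s) be the probability of absorption at Overloaded starting from transient state s. Then h(Overloaded) = 1 and h(Down) = 0. By first-step analysis:
h(Throttled) = 0.22·h(Throttled) + 0.22·0 + 0.3·1 + 0.26·h(Idle)
h(Idle) = 0.26·h(Throttled) + 0.28·0 + 0.24·1 + 0.22·h(Idle)
Solving: h(Throttled) = 0.5481, h(Idle) = 0.4904.
Starting from Throttled, the probability is 0.5481.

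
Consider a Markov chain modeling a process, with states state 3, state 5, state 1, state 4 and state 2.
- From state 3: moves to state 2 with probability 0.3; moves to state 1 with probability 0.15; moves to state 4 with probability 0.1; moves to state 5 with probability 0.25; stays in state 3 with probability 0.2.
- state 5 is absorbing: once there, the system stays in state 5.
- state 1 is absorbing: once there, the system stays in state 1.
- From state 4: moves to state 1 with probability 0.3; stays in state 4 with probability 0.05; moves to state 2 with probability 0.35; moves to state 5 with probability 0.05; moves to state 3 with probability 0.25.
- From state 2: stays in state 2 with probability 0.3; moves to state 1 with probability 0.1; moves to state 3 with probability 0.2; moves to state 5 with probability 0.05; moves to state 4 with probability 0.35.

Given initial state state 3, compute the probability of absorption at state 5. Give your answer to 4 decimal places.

0.4916

Let h(s) be the probability of absorption at state 5 starting from transient state s. Then h(state 5) = 1 and h(state 1) = 0. By first-step analysis:
h(state 3) = 0.2·h(state 3) + 0.25·1 + 0.15·0 + 0.1·h(state 4) + 0.3·h(state 2)
h(state 4) = 0.25·h(state 3) + 0.05·1 + 0.3·0 + 0.05·h(state 4) + 0.35·h(state 2)
h(state 2) = 0.2·h(state 3) + 0.05·1 + 0.1·0 + 0.35·h(state 4) + 0.3·h(state 2)
Solving: h(state 3) = 0.4916, h(state 4) = 0.3188, h(state 2) = 0.3713.
Starting from state 3, the probability is 0.4916.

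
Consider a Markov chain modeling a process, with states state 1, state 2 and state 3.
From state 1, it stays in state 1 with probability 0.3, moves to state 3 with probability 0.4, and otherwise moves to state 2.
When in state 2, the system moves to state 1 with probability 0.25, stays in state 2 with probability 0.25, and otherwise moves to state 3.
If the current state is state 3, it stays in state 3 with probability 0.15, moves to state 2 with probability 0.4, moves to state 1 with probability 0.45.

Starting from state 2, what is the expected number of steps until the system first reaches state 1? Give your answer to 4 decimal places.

3.0857

Let t(s) be the expected number of steps to first reach state 1 from state s, with t(state 1) = 0. Conditioning on the first step:
t(state 2) = 1 + 0.25·t(state 2) + 0.5·t(state 3)
t(state 3) = 1 + 0.4·t(state 2) + 0.15·t(state 3)
Solving: t(state 2) = 3.0857, t(state 3) = 2.6286.
Expected steps from state 2 to state 1: 3.0857.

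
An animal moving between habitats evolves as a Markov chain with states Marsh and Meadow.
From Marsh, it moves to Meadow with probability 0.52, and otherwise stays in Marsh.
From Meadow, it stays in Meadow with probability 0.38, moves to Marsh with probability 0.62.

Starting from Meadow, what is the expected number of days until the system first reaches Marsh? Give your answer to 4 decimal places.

1.6129

Let t(s) be the expected number of days to first reach Marsh from state s, with t(Marsh) = 0. Conditioning on the first day:
t(Meadow) = 1 + 0.38·t(Meadow)
Solving: t(Meadow) = 1.6129.
Expected days from Meadow to Marsh: 1.6129.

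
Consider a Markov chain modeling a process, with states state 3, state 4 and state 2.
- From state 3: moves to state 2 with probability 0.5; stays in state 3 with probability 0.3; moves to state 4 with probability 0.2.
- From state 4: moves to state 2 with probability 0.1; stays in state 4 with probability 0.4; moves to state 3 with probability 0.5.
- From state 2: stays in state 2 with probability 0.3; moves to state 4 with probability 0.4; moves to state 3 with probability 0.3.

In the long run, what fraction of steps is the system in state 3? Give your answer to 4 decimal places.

0.3654

Let the stationary distribution be π with π = πP and π_1 + π_2 + π_3 = 1.
π_1 = 0.3·π_1 + 0.5·π_2 + 0.3·π_3
π_2 = 0.2·π_1 + 0.4·π_2 + 0.4·π_3
Solving with the normalization constraint gives π = (0.3654, 0.3269, 0.3077).
So the stationary probability of state 3 is 0.3654.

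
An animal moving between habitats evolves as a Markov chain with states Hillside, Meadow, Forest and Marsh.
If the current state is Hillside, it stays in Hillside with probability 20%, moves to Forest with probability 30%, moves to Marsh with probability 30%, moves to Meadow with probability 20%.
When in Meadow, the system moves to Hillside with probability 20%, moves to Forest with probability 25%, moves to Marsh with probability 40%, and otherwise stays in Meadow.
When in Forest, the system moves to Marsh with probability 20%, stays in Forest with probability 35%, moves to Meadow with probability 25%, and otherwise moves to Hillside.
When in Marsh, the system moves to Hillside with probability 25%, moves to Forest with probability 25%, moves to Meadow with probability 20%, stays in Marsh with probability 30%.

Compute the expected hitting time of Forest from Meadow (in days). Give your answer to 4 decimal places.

3.8335

Let t(s) be the expected number of days to first reach Forest from state s, with t(Forest) = 0. Conditioning on the first day:
t(Hillside) = 1 + 0.2·t(Hillside) + 0.2·t(Meadow) + 0.3·t(Marsh)
t(Meadow) = 1 + 0.2·t(Hillside) + 0.15·t(Meadow) + 0.4·t(Marsh)
t(Marsh) = 1 + 0.25·t(Hillside) + 0.2·t(Meadow) + 0.3·t(Marsh)
Solving: t(Hillside) = 3.6427, t(Meadow) = 3.8335, t(Marsh) = 3.8248.
Expected days from Meadow to Forest: 3.8335.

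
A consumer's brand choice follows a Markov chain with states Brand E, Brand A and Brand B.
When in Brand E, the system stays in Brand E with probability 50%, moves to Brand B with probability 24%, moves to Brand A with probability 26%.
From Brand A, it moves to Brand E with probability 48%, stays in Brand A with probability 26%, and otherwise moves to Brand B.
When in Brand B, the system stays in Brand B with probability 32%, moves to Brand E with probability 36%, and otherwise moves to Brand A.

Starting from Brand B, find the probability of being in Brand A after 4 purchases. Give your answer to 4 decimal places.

Propagate the distribution vector 4 purchases from Brand B.
After 0 purchases: (0.0000, 0.0000, 1.0000)
After 1 purchase: (0.3600, 0.3200, 0.3200)
After 2 purchases: (0.4488, 0.2792, 0.2720)
After 3 purchases: (0.4563, 0.2763, 0.2673)
After 4 purchases: (0.4570, 0.2760, 0.2669)
P(in Brand A after 4 purchases) = 0.2760

0.2760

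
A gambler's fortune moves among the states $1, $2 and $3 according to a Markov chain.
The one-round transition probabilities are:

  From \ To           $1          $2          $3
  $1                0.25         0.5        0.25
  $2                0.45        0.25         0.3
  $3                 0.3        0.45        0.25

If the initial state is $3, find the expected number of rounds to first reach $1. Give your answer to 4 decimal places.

Let t(s) be the expected number of rounds to first reach $1 from state s, with t($1) = 0. Conditioning on the first round:
t($2) = 1 + 0.25·t($2) + 0.3·t($3)
t($3) = 1 + 0.45·t($2) + 0.25·t($3)
Solving: t($2) = 2.4561, t($3) = 2.8070.
Expected rounds from $3 to $1: 2.8070.

2.8070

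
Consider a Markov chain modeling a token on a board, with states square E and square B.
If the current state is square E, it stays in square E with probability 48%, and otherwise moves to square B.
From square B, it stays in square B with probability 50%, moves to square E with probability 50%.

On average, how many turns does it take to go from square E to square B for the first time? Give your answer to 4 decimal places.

Let t(s) be the expected number of turns to first reach square B from state s, with t(square B) = 0. Conditioning on the first turn:
t(square E) = 1 + 0.48·t(square E)
Solving: t(square E) = 1.9231.
Expected turns from square E to square B: 1.9231.

1.9231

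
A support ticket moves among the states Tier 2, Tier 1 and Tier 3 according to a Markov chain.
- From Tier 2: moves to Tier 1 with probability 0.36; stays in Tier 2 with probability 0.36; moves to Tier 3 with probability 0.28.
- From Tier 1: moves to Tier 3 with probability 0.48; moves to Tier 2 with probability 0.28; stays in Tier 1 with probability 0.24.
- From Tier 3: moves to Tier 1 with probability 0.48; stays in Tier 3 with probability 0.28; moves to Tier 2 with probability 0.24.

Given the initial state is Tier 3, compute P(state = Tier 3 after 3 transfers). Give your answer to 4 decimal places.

Propagate the distribution vector 3 transfers from Tier 3.
After 0 transfers: (0.0000, 0.0000, 1.0000)
After 1 transfer: (0.2400, 0.4800, 0.2800)
After 2 transfers: (0.2880, 0.3360, 0.3760)
After 3 transfers: (0.2880, 0.3648, 0.3472)
P(in Tier 3 after 3 transfers) = 0.3472

0.3472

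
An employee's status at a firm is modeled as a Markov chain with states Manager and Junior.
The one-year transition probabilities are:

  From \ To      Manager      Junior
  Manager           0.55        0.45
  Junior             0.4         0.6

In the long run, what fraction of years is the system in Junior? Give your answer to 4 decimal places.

0.5294

Let the stationary distribution be π with π = πP and π_1 + π_2 = 1.
π_1 = 0.55·π_1 + 0.4·π_2
Solving with the normalization constraint gives π = (0.4706, 0.5294).
So the stationary probability of Junior is 0.5294.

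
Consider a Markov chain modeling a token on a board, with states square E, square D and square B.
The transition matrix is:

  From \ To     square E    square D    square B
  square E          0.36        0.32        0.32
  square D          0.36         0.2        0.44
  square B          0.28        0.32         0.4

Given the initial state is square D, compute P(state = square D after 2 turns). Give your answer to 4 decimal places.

0.2960

Sum over the intermediate state after 1 turn:
P = P(square D→square E)·P(square E→square D) + P(square D→square D)·P(square D→square D) + P(square D→square B)·P(square B→square D)
  = 0.36×0.32 + 0.2×0.2 + 0.44×0.32
  = 0.1152 + 0.0400 + 0.1408 = 0.2960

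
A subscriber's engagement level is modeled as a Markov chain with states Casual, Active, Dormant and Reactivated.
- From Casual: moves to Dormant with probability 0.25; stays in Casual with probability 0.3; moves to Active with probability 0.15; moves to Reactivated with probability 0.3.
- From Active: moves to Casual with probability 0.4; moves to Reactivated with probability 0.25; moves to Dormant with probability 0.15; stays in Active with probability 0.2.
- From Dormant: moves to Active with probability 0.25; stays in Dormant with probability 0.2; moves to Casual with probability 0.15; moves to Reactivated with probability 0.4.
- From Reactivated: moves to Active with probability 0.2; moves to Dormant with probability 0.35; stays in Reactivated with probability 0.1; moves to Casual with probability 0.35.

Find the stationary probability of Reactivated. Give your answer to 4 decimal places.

Let the stationary distribution be π with π = πP and π_1 + π_2 + π_3 + π_4 = 1.
π_1 = 0.3·π_1 + 0.4·π_2 + 0.15·π_3 + 0.35·π_4
π_2 = 0.15·π_1 + 0.2·π_2 + 0.25·π_3 + 0.2·π_4
π_3 = 0.25·π_1 + 0.15·π_2 + 0.2·π_3 + 0.35·π_4
Solving with the normalization constraint gives π = (0.2962, 0.1974, 0.2443, 0.2621).
So the stationary probability of Reactivated is 0.2621.

0.2621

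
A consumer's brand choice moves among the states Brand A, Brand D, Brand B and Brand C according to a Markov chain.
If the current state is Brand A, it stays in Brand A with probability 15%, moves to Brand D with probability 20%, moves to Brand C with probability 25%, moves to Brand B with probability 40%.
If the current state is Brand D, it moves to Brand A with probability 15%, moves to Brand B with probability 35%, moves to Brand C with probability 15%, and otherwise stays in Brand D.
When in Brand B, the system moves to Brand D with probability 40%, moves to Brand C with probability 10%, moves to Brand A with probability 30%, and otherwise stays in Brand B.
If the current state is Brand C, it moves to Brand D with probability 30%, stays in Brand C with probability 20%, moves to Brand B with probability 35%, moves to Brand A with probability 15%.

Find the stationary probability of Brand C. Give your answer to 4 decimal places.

0.1622

Let the stationary distribution be π with π = πP and π_1 + π_2 + π_3 + π_4 = 1.
π_1 = 0.15·π_1 + 0.15·π_2 + 0.3·π_3 + 0.15·π_4
π_2 = 0.2·π_1 + 0.35·π_2 + 0.4·π_3 + 0.3·π_4
π_3 = 0.4·π_1 + 0.35·π_2 + 0.2·π_3 + 0.35·π_4
Solving with the normalization constraint gives π = (0.1969, 0.3280, 0.3129, 0.1622).
So the stationary probability of Brand C is 0.1622.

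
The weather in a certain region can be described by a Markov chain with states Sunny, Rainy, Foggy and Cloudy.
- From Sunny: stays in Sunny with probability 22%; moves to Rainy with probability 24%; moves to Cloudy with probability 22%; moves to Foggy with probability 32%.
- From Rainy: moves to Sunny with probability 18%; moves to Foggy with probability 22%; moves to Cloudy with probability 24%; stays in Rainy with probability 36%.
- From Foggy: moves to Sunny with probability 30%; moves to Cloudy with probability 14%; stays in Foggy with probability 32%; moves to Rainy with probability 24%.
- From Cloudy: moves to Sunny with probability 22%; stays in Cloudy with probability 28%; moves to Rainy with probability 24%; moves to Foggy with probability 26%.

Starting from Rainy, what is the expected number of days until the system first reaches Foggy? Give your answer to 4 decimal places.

4.0063

Let t(s) be the expected number of days to first reach Foggy from state s, with t(Foggy) = 0. Conditioning on the first day:
t(Sunny) = 1 + 0.22·t(Sunny) + 0.24·t(Rainy) + 0.22·t(Cloudy)
t(Rainy) = 1 + 0.18·t(Sunny) + 0.36·t(Rainy) + 0.24·t(Cloudy)
t(Cloudy) = 1 + 0.22·t(Sunny) + 0.24·t(Rainy) + 0.28·t(Cloudy)
Solving: t(Sunny) = 3.5928, t(Rainy) = 4.0063, t(Cloudy) = 3.8221.
Expected days from Rainy to Foggy: 4.0063.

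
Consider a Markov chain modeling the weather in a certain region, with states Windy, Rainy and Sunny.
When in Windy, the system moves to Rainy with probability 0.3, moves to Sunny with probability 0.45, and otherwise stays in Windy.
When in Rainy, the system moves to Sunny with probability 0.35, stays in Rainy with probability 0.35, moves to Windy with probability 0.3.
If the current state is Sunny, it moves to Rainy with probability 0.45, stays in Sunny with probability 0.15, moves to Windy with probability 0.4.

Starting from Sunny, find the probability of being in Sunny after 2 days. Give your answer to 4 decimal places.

Sum over the intermediate state after 1 day:
P = P(Sunny→Windy)·P(Windy→Sunny) + P(Sunny→Rainy)·P(Rainy→Sunny) + P(Sunny→Sunny)·P(Sunny→Sunny)
  = 0.4×0.45 + 0.45×0.35 + 0.15×0.15
  = 0.1800 + 0.1575 + 0.0225 = 0.3600

0.3600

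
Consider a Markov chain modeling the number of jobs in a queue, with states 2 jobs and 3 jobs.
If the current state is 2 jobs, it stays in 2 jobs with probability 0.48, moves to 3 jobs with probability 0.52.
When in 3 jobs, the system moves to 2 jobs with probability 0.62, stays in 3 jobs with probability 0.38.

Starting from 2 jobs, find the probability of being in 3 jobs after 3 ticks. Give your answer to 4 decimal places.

Propagate the distribution vector 3 ticks from 2 jobs.
After 0 ticks: (1.0000, 0.0000)
After 1 tick: (0.4800, 0.5200)
After 2 ticks: (0.5528, 0.4472)
After 3 ticks: (0.5426, 0.4574)
P(in 3 jobs after 3 ticks) = 0.4574

0.4574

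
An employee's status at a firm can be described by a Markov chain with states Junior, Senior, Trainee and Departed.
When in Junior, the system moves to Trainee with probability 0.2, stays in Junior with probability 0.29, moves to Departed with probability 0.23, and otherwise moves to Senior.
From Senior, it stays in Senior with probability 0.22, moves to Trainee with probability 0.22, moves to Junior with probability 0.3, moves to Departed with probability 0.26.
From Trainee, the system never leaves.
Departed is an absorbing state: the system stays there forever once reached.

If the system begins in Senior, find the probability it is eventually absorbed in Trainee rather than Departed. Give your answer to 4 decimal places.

Let h(s) be the probability of absorption at Trainee starting from transient state s. Then h(Trainee) = 1 and h(Departed) = 0. By first-step analysis:
h(Junior) = 0.29·h(Junior) + 0.28·h(Senior) + 0.2·1 + 0.23·0
h(Senior) = 0.3·h(Junior) + 0.22·h(Senior) + 0.22·1 + 0.26·0
Solving: h(Junior) = 0.4632, h(Senior) = 0.4602.
Starting from Senior, the probability is 0.4602.

0.4602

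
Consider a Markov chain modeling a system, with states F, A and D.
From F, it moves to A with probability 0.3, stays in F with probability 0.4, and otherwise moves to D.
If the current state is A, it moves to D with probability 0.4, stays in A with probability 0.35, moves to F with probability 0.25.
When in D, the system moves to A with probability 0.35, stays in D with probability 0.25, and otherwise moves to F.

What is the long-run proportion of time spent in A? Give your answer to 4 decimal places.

0.3325

Let the stationary distribution be π with π = πP and π_1 + π_2 + π_3 = 1.
π_1 = 0.4·π_1 + 0.25·π_2 + 0.4·π_3
π_2 = 0.3·π_1 + 0.35·π_2 + 0.35·π_3
Solving with the normalization constraint gives π = (0.3501, 0.3325, 0.3174).
So the stationary probability of A is 0.3325.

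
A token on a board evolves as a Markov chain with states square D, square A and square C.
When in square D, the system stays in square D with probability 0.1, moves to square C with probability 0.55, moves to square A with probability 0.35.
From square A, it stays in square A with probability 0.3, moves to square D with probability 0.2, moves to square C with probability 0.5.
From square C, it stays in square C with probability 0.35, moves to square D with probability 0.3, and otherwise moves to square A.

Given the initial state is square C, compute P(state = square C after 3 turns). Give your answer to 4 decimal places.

Propagate the distribution vector 3 turns from square C.
After 0 turns: (0.0000, 0.0000, 1.0000)
After 1 turn: (0.3000, 0.3500, 0.3500)
After 2 turns: (0.2050, 0.3325, 0.4625)
After 3 turns: (0.2258, 0.3334, 0.4409)
P(in square C after 3 turns) = 0.4409

0.4409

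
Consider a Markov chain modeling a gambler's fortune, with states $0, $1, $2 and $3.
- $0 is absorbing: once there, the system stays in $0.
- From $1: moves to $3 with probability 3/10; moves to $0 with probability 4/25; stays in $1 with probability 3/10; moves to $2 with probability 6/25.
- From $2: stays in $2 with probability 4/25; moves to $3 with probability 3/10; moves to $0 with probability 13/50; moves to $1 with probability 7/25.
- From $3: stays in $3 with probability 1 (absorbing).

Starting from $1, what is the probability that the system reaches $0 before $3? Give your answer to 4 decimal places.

Let h(s) be the probability of absorption at $0 starting from transient state s. Then h($0) = 1 and h($3) = 0. By first-step analysis:
h($1) = 0.16·1 + 0.3·h($1) + 0.24·h($2) + 0.3·0
h($2) = 0.26·1 + 0.28·h($1) + 0.16·h($2) + 0.3·0
Solving: h($1) = 0.3779, h($2) = 0.4355.
Starting from $1, the probability is 0.3779.

0.3779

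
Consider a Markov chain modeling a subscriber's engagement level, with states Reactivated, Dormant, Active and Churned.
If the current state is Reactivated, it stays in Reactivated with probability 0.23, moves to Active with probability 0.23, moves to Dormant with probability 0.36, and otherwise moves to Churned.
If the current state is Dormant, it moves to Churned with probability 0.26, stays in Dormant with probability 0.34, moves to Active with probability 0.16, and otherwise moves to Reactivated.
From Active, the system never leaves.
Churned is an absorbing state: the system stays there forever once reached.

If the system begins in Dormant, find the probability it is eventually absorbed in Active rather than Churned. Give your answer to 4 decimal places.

0.4229

Let h(s) be the probability of absorption at Active starting from transient state s. Then h(Active) = 1 and h(Churned) = 0. By first-step analysis:
h(Reactivated) = 0.23·h(Reactivated) + 0.36·h(Dormant) + 0.23·1 + 0.18·0
h(Dormant) = 0.24·h(Reactivated) + 0.34·h(Dormant) + 0.16·1 + 0.26·0
Solving: h(Reactivated) = 0.4964, h(Dormant) = 0.4229.
Starting from Dormant, the probability is 0.4229.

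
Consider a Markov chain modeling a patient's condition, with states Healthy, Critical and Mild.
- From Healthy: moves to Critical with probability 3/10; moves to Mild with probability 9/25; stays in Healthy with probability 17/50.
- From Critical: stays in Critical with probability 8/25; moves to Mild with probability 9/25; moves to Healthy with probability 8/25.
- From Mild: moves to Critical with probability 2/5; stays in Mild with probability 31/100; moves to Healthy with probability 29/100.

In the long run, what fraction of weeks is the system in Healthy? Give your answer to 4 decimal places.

Let the stationary distribution be π with π = πP and π_1 + π_2 + π_3 = 1.
π_1 = 0.34·π_1 + 0.32·π_2 + 0.29·π_3
π_2 = 0.3·π_1 + 0.32·π_2 + 0.4·π_3
Solving with the normalization constraint gives π = (0.3160, 0.3411, 0.3429).
So the stationary probability of Healthy is 0.3160.

0.3160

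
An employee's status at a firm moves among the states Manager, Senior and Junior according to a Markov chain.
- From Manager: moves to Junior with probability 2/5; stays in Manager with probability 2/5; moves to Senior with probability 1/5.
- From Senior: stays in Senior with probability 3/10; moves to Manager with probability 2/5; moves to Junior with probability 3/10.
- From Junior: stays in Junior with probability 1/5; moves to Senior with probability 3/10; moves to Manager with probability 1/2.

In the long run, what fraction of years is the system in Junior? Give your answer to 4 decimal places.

Let the stationary distribution be π with π = πP and π_1 + π_2 + π_3 = 1.
π_1 = 0.4·π_1 + 0.4·π_2 + 0.5·π_3
π_2 = 0.2·π_1 + 0.3·π_2 + 0.3·π_3
Solving with the normalization constraint gives π = (0.4312, 0.2569, 0.3119).
So the stationary probability of Junior is 0.3119.

0.3119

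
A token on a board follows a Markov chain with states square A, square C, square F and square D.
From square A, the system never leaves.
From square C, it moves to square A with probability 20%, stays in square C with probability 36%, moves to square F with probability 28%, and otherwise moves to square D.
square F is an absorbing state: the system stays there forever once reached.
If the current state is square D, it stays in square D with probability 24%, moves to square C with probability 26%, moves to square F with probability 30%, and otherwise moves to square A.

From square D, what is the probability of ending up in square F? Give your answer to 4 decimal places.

Let h(s) be the probability of absorption at square F starting from transient state s. Then h(square F) = 1 and h(square A) = 0. By first-step analysis:
h(square C) = 0.2·0 + 0.36·h(square C) + 0.28·1 + 0.16·h(square D)
h(square D) = 0.2·0 + 0.26·h(square C) + 0.3·1 + 0.24·h(square D)
Solving: h(square C) = 0.5863, h(square D) = 0.5953.
Starting from square D, the probability is 0.5953.

0.5953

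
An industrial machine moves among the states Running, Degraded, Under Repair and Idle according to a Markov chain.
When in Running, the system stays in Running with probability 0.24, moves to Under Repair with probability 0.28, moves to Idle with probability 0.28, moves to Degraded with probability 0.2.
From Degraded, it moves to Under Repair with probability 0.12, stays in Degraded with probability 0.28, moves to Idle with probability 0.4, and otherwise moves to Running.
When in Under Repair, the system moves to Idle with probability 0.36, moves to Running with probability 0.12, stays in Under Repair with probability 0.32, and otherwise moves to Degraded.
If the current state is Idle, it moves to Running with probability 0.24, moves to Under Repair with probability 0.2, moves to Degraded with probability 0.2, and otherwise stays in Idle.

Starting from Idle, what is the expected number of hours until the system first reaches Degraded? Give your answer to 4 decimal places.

Let t(s) be the expected number of hours to first reach Degraded from state s, with t(Degraded) = 0. Conditioning on the first hour:
t(Running) = 1 + 0.24·t(Running) + 0.28·t(Under Repair) + 0.28·t(Idle)
t(Under Repair) = 1 + 0.12·t(Running) + 0.32·t(Under Repair) + 0.36·t(Idle)
t(Idle) = 1 + 0.24·t(Running) + 0.2·t(Under Repair) + 0.36·t(Idle)
Solving: t(Running) = 5.0000, t(Under Repair) = 5.0000, t(Idle) = 5.0000.
Expected hours from Idle to Degraded: 5.0000.

5.0000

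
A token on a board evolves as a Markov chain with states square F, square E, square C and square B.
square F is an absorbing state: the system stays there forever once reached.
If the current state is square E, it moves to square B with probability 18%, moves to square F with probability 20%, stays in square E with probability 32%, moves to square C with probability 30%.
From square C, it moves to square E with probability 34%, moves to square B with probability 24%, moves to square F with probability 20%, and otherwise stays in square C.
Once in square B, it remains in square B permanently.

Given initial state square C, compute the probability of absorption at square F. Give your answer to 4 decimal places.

Let h(s) be the probability of absorption at square F starting from transient state s. Then h(square F) = 1 and h(square B) = 0. By first-step analysis:
h(square E) = 0.2·1 + 0.32·h(square E) + 0.3·h(square C) + 0.18·0
h(square C) = 0.2·1 + 0.34·h(square E) + 0.22·h(square C) + 0.24·0
Solving: h(square E) = 0.5042, h(square C) = 0.4762.
Starting from square C, the probability is 0.4762.

0.4762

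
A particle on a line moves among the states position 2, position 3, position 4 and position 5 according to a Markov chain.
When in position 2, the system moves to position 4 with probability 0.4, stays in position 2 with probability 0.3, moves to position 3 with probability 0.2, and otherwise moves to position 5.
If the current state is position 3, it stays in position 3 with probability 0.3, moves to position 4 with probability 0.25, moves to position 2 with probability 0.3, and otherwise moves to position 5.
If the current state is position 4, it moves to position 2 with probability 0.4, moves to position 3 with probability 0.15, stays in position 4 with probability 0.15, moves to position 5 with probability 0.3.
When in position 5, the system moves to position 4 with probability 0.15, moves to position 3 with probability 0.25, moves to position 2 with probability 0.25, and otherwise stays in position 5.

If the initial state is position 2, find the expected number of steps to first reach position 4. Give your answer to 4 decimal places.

Let t(s) be the expected number of steps to first reach position 4 from state s, with t(position 4) = 0. Conditioning on the first step:
t(position 2) = 1 + 0.3·t(position 2) + 0.2·t(position 3) + 0.1·t(position 5)
t(position 3) = 1 + 0.3·t(position 2) + 0.3·t(position 3) + 0.15·t(position 5)
t(position 5) = 1 + 0.25·t(position 2) + 0.25·t(position 3) + 0.35·t(position 5)
Solving: t(position 2) = 3.0464, t(position 3) = 3.6127, t(position 5) = 4.0997.
Expected steps from position 2 to position 4: 3.0464.

3.0464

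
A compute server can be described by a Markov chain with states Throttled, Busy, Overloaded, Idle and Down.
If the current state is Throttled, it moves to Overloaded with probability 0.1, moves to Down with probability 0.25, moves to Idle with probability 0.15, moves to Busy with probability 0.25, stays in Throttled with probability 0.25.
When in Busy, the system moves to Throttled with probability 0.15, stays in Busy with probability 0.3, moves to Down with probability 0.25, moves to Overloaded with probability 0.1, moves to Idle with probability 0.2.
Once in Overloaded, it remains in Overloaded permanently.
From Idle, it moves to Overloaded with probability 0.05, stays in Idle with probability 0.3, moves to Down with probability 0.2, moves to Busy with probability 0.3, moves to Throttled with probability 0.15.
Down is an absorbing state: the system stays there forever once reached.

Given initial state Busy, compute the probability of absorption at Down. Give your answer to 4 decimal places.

0.7282

Let h(s) be the probability of absorption at Down starting from transient state s. Then h(Down) = 1 and h(Overloaded) = 0. By first-step analysis:
h(Throttled) = 0.25·h(Throttled) + 0.25·h(Busy) + 0.1·0 + 0.15·h(Idle) + 0.25·1
h(Busy) = 0.15·h(Throttled) + 0.3·h(Busy) + 0.1·0 + 0.2·h(Idle) + 0.25·1
h(Idle) = 0.15·h(Throttled) + 0.3·h(Busy) + 0.05·0 + 0.3·h(Idle) + 0.2·1
Solving: h(Throttled) = 0.7268, h(Busy) = 0.7282, h(Idle) = 0.7535.
Starting from Busy, the probability is 0.7282.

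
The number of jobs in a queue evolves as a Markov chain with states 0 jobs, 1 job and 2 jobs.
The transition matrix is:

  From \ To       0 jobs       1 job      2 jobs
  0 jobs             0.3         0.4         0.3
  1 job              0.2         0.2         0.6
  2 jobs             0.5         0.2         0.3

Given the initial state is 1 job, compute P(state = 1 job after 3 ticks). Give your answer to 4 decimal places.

0.2800

Propagate the distribution vector 3 ticks from 1 job.
After 0 ticks: (0.0000, 1.0000, 0.0000)
After 1 tick: (0.2000, 0.2000, 0.6000)
After 2 ticks: (0.4000, 0.2400, 0.3600)
After 3 ticks: (0.3480, 0.2800, 0.3720)
P(in 1 job after 3 ticks) = 0.2800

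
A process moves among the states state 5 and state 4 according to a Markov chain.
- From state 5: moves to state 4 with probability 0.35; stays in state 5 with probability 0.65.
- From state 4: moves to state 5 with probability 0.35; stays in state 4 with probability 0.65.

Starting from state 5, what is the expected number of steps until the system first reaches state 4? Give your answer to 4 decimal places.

2.8571

Let t(s) be the expected number of steps to first reach state 4 from state s, with t(state 4) = 0. Conditioning on the first step:
t(state 5) = 1 + 0.65·t(state 5)
Solving: t(state 5) = 2.8571.
Expected steps from state 5 to state 4: 2.8571.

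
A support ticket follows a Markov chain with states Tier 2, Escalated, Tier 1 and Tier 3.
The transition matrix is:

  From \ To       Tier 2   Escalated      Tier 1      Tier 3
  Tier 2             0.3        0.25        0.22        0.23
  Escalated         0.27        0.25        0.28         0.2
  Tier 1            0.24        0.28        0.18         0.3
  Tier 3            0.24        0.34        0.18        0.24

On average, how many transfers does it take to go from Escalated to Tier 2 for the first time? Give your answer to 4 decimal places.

Let t(s) be the expected number of transfers to first reach Tier 2 from state s, with t(Tier 2) = 0. Conditioning on the first transfer:
t(Escalated) = 1 + 0.25·t(Escalated) + 0.28·t(Tier 1) + 0.2·t(Tier 3)
t(Tier 1) = 1 + 0.28·t(Escalated) + 0.18·t(Tier 1) + 0.3·t(Tier 3)
t(Tier 3) = 1 + 0.34·t(Escalated) + 0.18·t(Tier 1) + 0.24·t(Tier 3)
Solving: t(Escalated) = 3.9060, t(Tier 1) = 4.0225, t(Tier 3) = 4.0159.
Expected transfers from Escalated to Tier 2: 3.9060.

3.9060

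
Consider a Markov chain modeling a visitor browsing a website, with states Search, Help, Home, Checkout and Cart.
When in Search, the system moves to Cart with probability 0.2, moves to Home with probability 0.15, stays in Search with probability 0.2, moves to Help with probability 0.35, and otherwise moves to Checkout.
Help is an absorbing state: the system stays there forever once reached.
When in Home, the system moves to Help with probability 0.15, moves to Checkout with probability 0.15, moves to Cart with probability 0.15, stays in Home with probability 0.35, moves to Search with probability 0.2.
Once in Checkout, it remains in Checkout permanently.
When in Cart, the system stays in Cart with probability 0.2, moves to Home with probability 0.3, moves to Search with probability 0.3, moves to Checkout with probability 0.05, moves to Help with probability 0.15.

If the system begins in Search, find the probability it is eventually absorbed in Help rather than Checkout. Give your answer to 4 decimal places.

0.7246

Let h(s) be the probability of absorption at Help starting from transient state s. Then h(Help) = 1 and h(Checkout) = 0. By first-step analysis:
h(Search) = 0.2·h(Search) + 0.35·1 + 0.15·h(Home) + 0.1·0 + 0.2·h(Cart)
h(Home) = 0.2·h(Search) + 0.15·1 + 0.35·h(Home) + 0.15·0 + 0.15·h(Cart)
h(Cart) = 0.3·h(Search) + 0.15·1 + 0.3·h(Home) + 0.05·0 + 0.2·h(Cart)
Solving: h(Search) = 0.7246, h(Home) = 0.6127, h(Cart) = 0.6890.
Starting from Search, the probability is 0.7246.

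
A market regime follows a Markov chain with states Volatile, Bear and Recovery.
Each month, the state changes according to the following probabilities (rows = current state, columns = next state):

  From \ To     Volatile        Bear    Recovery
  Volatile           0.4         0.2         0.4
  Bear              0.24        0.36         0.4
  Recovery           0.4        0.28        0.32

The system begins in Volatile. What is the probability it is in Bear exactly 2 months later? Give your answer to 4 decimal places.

0.2640

Sum over the intermediate state after 1 month:
P = P(Volatile→Volatile)·P(Volatile→Bear) + P(Volatile→Bear)·P(Bear→Bear) + P(Volatile→Recovery)·P(Recovery→Bear)
  = 0.4×0.2 + 0.2×0.36 + 0.4×0.28
  = 0.0800 + 0.0720 + 0.1120 = 0.2640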